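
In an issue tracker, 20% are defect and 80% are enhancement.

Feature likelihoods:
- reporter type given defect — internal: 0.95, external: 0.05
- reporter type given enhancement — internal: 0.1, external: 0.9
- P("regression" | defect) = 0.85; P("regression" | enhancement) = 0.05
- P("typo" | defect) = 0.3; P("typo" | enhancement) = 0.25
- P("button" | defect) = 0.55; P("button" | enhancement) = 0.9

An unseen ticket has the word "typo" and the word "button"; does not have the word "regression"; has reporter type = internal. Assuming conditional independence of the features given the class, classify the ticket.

defect: 0.2 × 0.95 × (1−0.85) × 0.3 × 0.55 = 0.0047025
enhancement: 0.8 × 0.1 × (1−0.05) × 0.25 × 0.9 = 0.0171
Highest score → enhancement.

enhancement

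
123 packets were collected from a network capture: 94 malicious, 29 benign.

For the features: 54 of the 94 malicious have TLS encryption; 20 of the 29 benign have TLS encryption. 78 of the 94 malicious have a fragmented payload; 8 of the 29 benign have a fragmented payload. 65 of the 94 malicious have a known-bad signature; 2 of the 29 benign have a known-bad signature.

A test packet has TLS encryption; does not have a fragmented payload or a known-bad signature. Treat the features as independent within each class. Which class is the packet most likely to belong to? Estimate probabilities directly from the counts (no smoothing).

malicious: (94/123) × (54/94) × (16/94) × (29/94) ≈ 0.0230542
benign: (29/123) × (20/29) × (21/29) × (27/29) ≈ 0.109626
Highest score → benign.

benign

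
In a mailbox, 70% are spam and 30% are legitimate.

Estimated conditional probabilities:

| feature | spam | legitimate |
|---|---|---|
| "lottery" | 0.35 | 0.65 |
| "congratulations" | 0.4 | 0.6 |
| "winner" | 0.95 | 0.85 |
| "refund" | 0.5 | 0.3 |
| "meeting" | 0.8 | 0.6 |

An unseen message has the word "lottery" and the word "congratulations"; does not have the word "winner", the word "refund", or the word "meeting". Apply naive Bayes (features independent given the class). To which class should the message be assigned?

legitimate

spam: 0.7 × 0.35 × 0.4 × (1−0.95) × (1−0.5) × (1−0.8) = 0.00049
legitimate: 0.3 × 0.65 × 0.6 × (1−0.85) × (1−0.3) × (1−0.6) = 0.004914
Highest score → legitimate.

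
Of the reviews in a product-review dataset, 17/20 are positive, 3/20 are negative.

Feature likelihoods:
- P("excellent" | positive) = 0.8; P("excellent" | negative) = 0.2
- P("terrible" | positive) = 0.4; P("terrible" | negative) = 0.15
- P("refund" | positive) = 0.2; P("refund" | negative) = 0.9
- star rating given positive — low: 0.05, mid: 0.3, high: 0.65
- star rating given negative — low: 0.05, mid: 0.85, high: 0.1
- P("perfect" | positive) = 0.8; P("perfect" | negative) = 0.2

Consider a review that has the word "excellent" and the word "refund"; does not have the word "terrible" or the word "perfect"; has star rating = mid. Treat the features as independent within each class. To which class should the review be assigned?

positive: 0.85 × 0.8 × (1−0.4) × 0.2 × 0.3 × (1−0.8) = 0.004896
negative: 0.15 × 0.2 × (1−0.15) × 0.9 × 0.85 × (1−0.2) = 0.015606
Highest score → negative.

negative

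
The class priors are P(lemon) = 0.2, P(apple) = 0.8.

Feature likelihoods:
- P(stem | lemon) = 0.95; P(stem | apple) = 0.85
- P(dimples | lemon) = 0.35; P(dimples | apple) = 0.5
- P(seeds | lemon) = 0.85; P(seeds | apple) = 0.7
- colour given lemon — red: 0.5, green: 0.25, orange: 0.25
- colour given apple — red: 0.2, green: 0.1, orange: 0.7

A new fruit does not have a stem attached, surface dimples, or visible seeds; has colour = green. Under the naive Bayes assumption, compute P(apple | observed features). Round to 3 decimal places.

lemon: 0.2 × (1−0.95) × (1−0.35) × (1−0.85) × 0.25 = 0.00024375
apple: 0.8 × (1−0.85) × (1−0.5) × (1−0.7) × 0.1 = 0.0018
P(apple | x) = 0.0018 / 0.00204375 ≈ 0.881

0.881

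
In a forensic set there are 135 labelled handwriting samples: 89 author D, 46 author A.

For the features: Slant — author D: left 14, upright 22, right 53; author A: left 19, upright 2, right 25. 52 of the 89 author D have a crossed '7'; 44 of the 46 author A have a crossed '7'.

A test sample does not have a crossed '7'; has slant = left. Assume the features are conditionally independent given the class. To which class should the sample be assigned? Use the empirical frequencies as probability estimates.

author D

author D: (89/135) × (14/89) × (37/89) ≈ 0.0431128
author A: (46/135) × (19/46) × (2/46) ≈ 0.00611916
Highest score → author D.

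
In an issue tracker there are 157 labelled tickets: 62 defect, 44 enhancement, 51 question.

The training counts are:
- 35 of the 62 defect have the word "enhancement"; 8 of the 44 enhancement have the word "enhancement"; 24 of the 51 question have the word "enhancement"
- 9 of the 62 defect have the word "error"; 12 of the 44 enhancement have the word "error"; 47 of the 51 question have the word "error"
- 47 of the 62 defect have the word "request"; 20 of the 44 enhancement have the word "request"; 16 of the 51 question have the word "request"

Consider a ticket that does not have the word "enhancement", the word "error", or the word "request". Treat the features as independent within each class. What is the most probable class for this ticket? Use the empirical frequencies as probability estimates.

defect: (62/157) × (27/62) × (53/62) × (15/62) ≈ 0.0355671
enhancement: (44/157) × (36/44) × (32/44) × (24/44) ≈ 0.0909617
question: (51/157) × (27/51) × (4/51) × (35/51) ≈ 0.00925661
Highest score → enhancement.

enhancement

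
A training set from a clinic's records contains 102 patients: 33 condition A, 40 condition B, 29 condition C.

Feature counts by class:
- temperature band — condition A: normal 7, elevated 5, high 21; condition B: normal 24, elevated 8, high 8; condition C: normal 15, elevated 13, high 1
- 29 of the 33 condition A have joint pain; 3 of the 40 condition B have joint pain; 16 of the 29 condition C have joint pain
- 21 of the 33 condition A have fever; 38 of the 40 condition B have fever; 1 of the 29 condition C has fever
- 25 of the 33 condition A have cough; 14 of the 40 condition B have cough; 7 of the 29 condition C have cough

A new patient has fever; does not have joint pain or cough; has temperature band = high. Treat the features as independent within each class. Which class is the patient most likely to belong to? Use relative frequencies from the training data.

condition A: (33/102) × (21/33) × (4/33) × (21/33) × (8/33) ≈ 0.00384987
condition B: (40/102) × (8/40) × (37/40) × (38/40) × (26/40) ≈ 0.044799
condition C: (29/102) × (1/29) × (13/29) × (1/29) × (22/29) ≈ 0.000114967
Highest score → condition B.

condition B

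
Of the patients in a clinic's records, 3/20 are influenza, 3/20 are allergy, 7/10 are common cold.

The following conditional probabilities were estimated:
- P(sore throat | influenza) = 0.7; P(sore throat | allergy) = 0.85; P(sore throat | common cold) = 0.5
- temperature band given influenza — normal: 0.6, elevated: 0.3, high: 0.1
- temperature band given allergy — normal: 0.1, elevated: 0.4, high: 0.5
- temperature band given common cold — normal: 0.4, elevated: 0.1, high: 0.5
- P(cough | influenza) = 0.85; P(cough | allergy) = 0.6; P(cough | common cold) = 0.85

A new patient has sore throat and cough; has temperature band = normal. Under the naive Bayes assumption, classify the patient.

common cold

influenza: 0.15 × 0.7 × 0.6 × 0.85 = 0.05355
allergy: 0.15 × 0.85 × 0.1 × 0.6 = 0.00765
common cold: 0.7 × 0.5 × 0.4 × 0.85 = 0.119
Highest score → common cold.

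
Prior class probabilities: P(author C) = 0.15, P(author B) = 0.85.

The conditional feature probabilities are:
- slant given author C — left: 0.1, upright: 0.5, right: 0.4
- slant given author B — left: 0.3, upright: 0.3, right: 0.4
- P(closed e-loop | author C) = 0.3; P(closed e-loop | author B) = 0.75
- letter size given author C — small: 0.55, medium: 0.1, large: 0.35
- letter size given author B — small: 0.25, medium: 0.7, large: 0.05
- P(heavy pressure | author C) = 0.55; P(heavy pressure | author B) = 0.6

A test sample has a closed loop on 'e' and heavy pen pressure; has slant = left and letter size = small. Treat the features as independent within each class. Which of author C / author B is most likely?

author C: 0.15 × 0.1 × 0.3 × 0.55 × 0.55 = 0.00136125
author B: 0.85 × 0.3 × 0.75 × 0.25 × 0.6 = 0.0286875
Highest score → author B.

author B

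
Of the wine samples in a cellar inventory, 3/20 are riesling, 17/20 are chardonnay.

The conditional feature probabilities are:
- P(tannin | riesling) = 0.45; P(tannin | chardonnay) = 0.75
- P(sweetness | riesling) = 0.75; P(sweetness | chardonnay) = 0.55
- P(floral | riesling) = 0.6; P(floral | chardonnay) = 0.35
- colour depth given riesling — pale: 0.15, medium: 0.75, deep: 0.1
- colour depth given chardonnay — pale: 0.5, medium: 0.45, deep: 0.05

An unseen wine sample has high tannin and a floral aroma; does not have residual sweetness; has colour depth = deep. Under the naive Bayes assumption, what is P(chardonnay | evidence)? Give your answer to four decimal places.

riesling: 0.15 × 0.45 × (1−0.75) × 0.6 × 0.1 = 0.0010125
chardonnay: 0.85 × 0.75 × (1−0.55) × 0.35 × 0.05 = 0.0050203125
P(chardonnay | x) = 0.0050203125 / 0.0060328125 ≈ 0.8322

0.8322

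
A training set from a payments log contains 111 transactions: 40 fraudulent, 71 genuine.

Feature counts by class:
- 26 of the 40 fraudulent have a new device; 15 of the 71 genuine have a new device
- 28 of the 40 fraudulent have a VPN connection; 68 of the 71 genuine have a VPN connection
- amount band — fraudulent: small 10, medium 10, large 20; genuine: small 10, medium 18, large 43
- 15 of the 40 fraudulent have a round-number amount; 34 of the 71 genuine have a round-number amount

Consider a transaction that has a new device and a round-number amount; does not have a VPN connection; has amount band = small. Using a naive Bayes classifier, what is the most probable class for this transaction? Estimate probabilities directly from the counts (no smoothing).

fraudulent: (40/111) × (26/40) × (12/40) × (10/40) × (15/40) ≈ 0.00658784
genuine: (71/111) × (15/71) × (3/71) × (10/71) × (34/71) ≈ 0.000385118
Highest score → fraudulent.

fraudulent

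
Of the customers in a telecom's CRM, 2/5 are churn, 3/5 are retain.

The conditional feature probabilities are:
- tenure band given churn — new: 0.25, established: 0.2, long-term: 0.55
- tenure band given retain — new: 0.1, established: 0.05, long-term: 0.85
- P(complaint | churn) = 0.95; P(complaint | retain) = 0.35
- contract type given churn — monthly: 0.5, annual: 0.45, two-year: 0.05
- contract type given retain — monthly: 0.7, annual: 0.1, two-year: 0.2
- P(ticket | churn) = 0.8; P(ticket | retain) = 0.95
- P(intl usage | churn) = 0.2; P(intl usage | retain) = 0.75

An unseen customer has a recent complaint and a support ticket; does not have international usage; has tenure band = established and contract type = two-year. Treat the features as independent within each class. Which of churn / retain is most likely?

churn: 0.4 × 0.2 × 0.95 × 0.05 × 0.8 × (1−0.2) = 0.002432
retain: 0.6 × 0.05 × 0.35 × 0.2 × 0.95 × (1−0.75) = 0.00049875
Highest score → churn.

churn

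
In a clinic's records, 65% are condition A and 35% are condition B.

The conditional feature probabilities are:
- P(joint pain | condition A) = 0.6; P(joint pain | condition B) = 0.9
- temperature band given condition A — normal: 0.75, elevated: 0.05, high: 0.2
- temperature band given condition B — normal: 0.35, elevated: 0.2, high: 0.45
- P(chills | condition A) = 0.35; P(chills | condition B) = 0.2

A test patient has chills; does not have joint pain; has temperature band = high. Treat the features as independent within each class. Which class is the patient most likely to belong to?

condition A: 0.65 × (1−0.6) × 0.2 × 0.35 = 0.0182
condition B: 0.35 × (1−0.9) × 0.45 × 0.2 = 0.00315
Highest score → condition A.

condition A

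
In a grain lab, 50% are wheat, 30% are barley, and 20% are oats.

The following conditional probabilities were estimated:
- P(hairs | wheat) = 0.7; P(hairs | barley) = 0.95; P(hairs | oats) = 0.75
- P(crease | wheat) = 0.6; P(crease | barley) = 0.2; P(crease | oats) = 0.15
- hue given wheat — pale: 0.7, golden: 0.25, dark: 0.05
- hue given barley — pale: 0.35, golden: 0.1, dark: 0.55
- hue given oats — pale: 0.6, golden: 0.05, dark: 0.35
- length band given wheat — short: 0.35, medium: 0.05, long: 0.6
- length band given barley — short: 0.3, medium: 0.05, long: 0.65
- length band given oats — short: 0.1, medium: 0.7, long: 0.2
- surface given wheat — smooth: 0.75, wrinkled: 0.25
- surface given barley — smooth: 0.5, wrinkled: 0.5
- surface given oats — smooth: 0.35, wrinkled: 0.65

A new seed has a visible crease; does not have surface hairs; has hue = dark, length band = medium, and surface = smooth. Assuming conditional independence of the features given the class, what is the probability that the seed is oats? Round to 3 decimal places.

0.754

wheat: 0.5 × (1−0.7) × 0.6 × 0.05 × 0.05 × 0.75 = 0.00016875
barley: 0.3 × (1−0.95) × 0.2 × 0.55 × 0.05 × 0.5 = 0.00004125
oats: 0.2 × (1−0.75) × 0.15 × 0.35 × 0.7 × 0.35 = 0.000643125
P(oats | x) = 0.000643125 / 0.000853125 ≈ 0.754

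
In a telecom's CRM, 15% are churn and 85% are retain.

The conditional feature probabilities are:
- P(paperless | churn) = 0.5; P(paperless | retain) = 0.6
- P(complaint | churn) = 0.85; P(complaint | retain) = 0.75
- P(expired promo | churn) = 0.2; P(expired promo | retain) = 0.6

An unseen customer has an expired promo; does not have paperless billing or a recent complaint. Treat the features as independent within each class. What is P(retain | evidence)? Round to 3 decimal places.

churn: 0.15 × (1−0.5) × (1−0.85) × 0.2 = 0.00225
retain: 0.85 × (1−0.6) × (1−0.75) × 0.6 = 0.051
P(retain | x) = 0.051 / 0.05325 ≈ 0.958

0.958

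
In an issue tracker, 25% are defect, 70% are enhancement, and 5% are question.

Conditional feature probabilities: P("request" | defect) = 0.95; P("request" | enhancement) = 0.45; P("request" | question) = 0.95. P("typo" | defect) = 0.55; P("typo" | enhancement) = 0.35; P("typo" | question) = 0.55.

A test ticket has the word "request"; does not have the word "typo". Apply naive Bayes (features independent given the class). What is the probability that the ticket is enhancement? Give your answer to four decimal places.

0.6149

defect: 0.25 × 0.95 × (1−0.55) = 0.106875
enhancement: 0.7 × 0.45 × (1−0.35) = 0.20475
question: 0.05 × 0.95 × (1−0.55) = 0.021375
P(enhancement | x) = 0.20475 / 0.333 ≈ 0.6149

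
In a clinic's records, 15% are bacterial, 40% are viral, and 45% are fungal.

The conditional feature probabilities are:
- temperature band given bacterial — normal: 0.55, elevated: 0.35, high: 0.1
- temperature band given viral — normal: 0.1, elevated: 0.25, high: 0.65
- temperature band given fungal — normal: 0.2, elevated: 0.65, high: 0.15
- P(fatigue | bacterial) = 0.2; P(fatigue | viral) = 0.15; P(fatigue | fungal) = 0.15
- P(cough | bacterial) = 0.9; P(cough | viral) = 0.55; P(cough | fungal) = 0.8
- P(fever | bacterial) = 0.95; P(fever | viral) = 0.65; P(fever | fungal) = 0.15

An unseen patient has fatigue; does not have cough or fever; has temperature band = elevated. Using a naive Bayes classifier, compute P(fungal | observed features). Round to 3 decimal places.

0.755

bacterial: 0.15 × 0.35 × 0.2 × (1−0.9) × (1−0.95) = 0.0000525
viral: 0.4 × 0.25 × 0.15 × (1−0.55) × (1−0.65) = 0.0023625
fungal: 0.45 × 0.65 × 0.15 × (1−0.8) × (1−0.15) = 0.00745875
P(fungal | x) = 0.00745875 / 0.00987375 ≈ 0.755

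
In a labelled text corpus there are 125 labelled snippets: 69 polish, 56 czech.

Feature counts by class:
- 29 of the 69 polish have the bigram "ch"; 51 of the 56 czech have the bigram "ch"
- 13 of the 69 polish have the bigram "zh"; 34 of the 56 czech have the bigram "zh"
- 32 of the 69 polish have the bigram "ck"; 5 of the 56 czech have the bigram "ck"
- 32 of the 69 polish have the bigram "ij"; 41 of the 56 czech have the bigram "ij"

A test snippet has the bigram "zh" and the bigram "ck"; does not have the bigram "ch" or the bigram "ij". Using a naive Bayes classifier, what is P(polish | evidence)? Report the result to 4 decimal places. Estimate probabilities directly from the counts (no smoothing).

0.9627

polish: (69/125) × (40/69) × (13/69) × (32/69) × (37/69) ≈ 0.0149933
czech: (56/125) × (5/56) × (34/56) × (5/56) × (15/56) ≈ 0.000580813
P(polish | x) = 0.0149933 / 0.015574113 ≈ 0.9627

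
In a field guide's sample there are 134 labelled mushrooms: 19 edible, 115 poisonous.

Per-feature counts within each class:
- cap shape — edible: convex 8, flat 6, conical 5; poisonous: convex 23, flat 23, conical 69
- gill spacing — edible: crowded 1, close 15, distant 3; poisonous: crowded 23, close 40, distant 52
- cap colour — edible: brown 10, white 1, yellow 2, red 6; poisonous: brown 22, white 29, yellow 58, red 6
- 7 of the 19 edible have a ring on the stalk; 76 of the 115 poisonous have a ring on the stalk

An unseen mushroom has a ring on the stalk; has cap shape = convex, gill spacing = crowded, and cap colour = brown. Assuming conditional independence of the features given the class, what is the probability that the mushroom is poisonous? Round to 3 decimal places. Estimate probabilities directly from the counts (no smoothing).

0.877

edible: (19/134) × (8/19) × (1/19) × (10/19) × (7/19) ≈ 0.000609288
poisonous: (115/134) × (23/115) × (23/115) × (22/115) × (76/115) ≈ 0.00434004
P(poisonous | x) = 0.00434004 / 0.004949328 ≈ 0.877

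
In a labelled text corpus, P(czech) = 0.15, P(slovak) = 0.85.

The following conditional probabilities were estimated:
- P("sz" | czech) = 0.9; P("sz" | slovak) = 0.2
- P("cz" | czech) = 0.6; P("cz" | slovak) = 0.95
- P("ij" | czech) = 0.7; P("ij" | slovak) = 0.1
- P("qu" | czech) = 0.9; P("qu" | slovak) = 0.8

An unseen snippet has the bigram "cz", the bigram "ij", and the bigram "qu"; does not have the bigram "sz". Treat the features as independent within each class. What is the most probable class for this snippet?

slovak

czech: 0.15 × (1−0.9) × 0.6 × 0.7 × 0.9 = 0.00567
slovak: 0.85 × (1−0.2) × 0.95 × 0.1 × 0.8 = 0.05168
Highest score → slovak.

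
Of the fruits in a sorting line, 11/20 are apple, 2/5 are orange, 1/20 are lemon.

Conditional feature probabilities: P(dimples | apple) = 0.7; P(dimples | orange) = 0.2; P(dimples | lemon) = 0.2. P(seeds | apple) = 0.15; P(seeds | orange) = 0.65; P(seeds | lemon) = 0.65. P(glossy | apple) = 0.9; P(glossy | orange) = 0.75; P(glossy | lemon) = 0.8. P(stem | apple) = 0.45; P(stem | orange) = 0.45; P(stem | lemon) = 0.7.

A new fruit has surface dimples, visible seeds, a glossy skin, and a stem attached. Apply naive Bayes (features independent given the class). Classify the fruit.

apple: 0.55 × 0.7 × 0.15 × 0.9 × 0.45 = 0.02338875
orange: 0.4 × 0.2 × 0.65 × 0.75 × 0.45 = 0.01755
lemon: 0.05 × 0.2 × 0.65 × 0.8 × 0.7 = 0.00364
Highest score → apple.

apple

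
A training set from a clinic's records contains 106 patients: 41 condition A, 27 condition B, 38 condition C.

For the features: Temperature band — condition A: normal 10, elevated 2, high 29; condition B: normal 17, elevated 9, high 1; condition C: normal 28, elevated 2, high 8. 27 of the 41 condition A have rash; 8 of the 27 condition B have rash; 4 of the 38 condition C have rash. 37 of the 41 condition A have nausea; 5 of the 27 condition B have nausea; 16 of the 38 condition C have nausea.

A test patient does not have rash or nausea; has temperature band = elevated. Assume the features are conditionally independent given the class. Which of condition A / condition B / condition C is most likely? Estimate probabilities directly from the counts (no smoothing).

condition B

condition A: (41/106) × (2/41) × (14/41) × (4/41) ≈ 0.000628557
condition B: (27/106) × (9/27) × (19/27) × (22/27) ≈ 0.0486839
condition C: (38/106) × (2/38) × (34/38) × (22/38) ≈ 0.00977369
Highest score → condition B.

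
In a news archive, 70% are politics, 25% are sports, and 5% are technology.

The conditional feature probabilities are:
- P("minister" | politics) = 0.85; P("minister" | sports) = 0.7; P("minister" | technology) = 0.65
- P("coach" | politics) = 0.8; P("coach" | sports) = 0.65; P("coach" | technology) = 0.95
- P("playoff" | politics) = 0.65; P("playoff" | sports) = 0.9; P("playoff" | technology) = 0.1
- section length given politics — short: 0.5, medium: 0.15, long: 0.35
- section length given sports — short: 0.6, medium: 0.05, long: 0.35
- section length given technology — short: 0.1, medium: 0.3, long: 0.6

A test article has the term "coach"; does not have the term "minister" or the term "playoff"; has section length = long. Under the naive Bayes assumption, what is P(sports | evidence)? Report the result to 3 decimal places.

0.081

politics: 0.7 × (1−0.85) × 0.8 × (1−0.65) × 0.35 = 0.01029
sports: 0.25 × (1−0.7) × 0.65 × (1−0.9) × 0.35 = 0.00170625
technology: 0.05 × (1−0.65) × 0.95 × (1−0.1) × 0.6 = 0.0089775
P(sports | x) = 0.00170625 / 0.02097375 ≈ 0.081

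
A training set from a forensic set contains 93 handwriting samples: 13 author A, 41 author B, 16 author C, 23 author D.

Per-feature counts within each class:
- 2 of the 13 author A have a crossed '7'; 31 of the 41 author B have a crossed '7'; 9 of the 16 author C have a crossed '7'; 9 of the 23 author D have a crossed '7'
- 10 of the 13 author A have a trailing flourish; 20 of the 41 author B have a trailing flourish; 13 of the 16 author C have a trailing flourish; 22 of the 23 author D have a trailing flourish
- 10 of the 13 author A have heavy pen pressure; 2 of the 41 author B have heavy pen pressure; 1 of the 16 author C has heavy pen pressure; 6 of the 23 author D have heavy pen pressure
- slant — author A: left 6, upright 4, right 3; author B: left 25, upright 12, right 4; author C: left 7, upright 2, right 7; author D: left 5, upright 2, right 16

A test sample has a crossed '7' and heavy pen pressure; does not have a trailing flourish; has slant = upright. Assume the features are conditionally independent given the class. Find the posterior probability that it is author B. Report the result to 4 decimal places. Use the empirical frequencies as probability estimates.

0.6332

author A: (13/93) × (2/13) × (3/13) × (10/13) × (4/13) ≈ 0.00117462
author B: (41/93) × (31/41) × (21/41) × (2/41) × (12/41) ≈ 0.00243757
author C: (16/93) × (9/16) × (3/16) × (1/16) × (2/16) ≈ 0.000141759
author D: (23/93) × (9/23) × (1/23) × (6/23) × (2/23) ≈ 0.0000954459
P(author B | x) = 0.00243757 / 0.0038493949 ≈ 0.6332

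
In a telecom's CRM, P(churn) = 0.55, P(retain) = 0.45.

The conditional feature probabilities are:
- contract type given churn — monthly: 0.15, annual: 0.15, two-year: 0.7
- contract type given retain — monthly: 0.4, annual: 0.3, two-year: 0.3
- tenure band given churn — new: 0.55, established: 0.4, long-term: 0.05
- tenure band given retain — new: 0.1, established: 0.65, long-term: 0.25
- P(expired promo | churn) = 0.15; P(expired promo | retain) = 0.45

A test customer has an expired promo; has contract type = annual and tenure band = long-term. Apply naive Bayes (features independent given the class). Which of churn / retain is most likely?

churn: 0.55 × 0.15 × 0.05 × 0.15 = 0.00061875
retain: 0.45 × 0.3 × 0.25 × 0.45 = 0.0151875
Highest score → retain.

retain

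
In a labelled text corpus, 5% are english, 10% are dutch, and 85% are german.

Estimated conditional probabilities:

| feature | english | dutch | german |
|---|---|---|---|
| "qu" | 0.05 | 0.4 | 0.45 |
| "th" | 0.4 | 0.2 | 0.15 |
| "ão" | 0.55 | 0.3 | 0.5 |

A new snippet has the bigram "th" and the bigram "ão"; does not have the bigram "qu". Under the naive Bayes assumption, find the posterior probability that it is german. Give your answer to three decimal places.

english: 0.05 × (1−0.05) × 0.4 × 0.55 = 0.01045
dutch: 0.1 × (1−0.4) × 0.2 × 0.3 = 0.0036
german: 0.85 × (1−0.45) × 0.15 × 0.5 = 0.0350625
P(german | x) = 0.0350625 / 0.0491125 ≈ 0.714

0.714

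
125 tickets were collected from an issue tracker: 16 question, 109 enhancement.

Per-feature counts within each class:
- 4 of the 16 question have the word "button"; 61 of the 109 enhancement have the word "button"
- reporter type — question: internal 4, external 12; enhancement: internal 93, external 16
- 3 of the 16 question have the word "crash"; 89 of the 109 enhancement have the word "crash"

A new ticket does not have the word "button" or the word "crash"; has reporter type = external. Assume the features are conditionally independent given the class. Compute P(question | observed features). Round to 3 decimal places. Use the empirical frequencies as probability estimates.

question: (16/125) × (12/16) × (12/16) × (13/16) = 0.0585
enhancement: (109/125) × (48/109) × (16/109) × (20/109) ≈ 0.0103426
P(question | x) = 0.0585 / 0.0688426 ≈ 0.850

0.850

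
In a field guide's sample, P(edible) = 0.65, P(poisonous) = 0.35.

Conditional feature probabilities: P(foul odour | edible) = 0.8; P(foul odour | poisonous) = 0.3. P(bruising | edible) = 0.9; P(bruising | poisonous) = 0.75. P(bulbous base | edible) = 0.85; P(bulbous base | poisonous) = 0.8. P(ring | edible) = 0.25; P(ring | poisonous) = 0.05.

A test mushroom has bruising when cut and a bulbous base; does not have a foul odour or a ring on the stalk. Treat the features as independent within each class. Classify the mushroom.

edible: 0.65 × (1−0.8) × 0.9 × 0.85 × (1−0.25) = 0.0745875
poisonous: 0.35 × (1−0.3) × 0.75 × 0.8 × (1−0.05) = 0.13965
Highest score → poisonous.

poisonous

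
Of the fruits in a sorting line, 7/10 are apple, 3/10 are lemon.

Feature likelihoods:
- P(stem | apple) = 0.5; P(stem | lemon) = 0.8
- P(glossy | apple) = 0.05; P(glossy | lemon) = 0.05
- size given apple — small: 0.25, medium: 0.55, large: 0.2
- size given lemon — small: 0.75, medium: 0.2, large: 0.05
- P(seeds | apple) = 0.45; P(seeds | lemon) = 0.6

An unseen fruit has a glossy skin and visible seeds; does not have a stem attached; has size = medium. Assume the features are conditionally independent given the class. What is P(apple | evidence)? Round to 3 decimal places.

apple: 0.7 × (1−0.5) × 0.05 × 0.55 × 0.45 = 0.00433125
lemon: 0.3 × (1−0.8) × 0.05 × 0.2 × 0.6 = 0.00036
P(apple | x) = 0.00433125 / 0.00469125 ≈ 0.923

0.923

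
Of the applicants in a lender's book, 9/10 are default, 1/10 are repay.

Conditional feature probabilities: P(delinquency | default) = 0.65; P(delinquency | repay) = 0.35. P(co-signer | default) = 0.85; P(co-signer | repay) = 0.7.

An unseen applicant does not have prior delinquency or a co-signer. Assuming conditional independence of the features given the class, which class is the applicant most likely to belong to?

default: 0.9 × (1−0.65) × (1−0.85) = 0.04725
repay: 0.1 × (1−0.35) × (1−0.7) = 0.0195
Highest score → default.

default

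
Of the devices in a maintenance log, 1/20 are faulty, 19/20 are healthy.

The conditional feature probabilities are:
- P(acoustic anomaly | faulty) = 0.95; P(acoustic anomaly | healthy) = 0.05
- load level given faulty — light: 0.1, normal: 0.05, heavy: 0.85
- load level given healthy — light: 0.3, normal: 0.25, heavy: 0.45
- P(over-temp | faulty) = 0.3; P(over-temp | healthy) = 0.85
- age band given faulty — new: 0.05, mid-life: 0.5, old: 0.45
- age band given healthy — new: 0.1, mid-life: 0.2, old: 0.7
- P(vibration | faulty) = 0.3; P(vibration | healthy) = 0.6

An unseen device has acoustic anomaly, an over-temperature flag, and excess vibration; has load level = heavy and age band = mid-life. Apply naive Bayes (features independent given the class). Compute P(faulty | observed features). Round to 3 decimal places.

faulty: 0.05 × 0.95 × 0.85 × 0.3 × 0.5 × 0.3 = 0.001816875
healthy: 0.95 × 0.05 × 0.45 × 0.85 × 0.2 × 0.6 = 0.00218025
P(faulty | x) = 0.001816875 / 0.003997125 ≈ 0.455

0.455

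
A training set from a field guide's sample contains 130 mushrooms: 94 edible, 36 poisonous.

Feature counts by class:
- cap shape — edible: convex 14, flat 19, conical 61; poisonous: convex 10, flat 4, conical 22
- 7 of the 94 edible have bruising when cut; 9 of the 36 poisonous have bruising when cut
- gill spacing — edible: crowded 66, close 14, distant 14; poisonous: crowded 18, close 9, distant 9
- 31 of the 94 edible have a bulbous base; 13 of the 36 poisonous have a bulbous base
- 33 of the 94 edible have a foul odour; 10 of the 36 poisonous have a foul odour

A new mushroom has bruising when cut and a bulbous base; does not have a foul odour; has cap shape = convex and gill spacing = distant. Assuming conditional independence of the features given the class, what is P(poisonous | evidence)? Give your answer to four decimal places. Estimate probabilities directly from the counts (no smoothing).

0.8307

edible: (94/130) × (14/94) × (7/94) × (14/94) × (31/94) × (61/94) ≈ 0.000255618
poisonous: (36/130) × (10/36) × (9/36) × (9/36) × (13/36) × (26/36) ≈ 0.00125386
P(poisonous | x) = 0.00125386 / 0.001509478 ≈ 0.8307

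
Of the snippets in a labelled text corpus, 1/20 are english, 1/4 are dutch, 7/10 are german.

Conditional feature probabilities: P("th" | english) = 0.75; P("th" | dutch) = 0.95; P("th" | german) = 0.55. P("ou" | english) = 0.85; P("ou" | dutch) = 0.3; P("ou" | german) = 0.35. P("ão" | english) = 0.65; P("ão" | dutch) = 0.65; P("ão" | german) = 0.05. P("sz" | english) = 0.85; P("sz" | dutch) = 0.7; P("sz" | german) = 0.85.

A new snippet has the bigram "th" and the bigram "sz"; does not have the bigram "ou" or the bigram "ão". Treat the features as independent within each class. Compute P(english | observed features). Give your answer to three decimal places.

english: 0.05 × 0.75 × (1−0.85) × (1−0.65) × 0.85 = 0.0016734375
dutch: 0.25 × 0.95 × (1−0.3) × (1−0.65) × 0.7 = 0.04073125
german: 0.7 × 0.55 × (1−0.35) × (1−0.05) × 0.85 = 0.202076875
P(english | x) = 0.0016734375 / 0.2444815625 ≈ 0.007

0.007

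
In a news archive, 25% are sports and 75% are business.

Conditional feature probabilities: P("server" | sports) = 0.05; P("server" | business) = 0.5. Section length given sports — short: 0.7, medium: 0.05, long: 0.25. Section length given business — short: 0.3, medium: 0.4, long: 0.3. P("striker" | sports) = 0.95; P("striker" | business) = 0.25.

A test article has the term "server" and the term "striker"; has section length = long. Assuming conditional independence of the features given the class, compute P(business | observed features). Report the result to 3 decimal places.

sports: 0.25 × 0.05 × 0.25 × 0.95 = 0.00296875
business: 0.75 × 0.5 × 0.3 × 0.25 = 0.028125
P(business | x) = 0.028125 / 0.03109375 ≈ 0.905

0.905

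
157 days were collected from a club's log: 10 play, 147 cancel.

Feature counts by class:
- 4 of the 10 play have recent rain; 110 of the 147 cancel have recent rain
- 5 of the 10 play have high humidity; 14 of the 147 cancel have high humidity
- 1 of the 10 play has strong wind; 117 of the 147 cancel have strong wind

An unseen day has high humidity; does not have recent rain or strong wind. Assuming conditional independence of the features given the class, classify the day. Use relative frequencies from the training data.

play: (10/157) × (6/10) × (5/10) × (9/10) ≈ 0.0171975
cancel: (147/157) × (37/147) × (14/147) × (30/147) ≈ 0.00458054
Highest score → play.

play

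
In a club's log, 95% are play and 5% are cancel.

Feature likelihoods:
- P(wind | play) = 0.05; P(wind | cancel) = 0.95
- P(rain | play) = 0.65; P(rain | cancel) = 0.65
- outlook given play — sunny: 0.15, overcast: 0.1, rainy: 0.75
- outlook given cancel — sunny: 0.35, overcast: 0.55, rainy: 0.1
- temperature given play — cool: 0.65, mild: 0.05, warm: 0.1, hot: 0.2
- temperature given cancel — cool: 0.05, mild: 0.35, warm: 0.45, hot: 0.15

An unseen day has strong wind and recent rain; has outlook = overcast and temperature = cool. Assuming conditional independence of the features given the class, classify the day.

play: 0.95 × 0.05 × 0.65 × 0.1 × 0.65 = 0.002006875
cancel: 0.05 × 0.95 × 0.65 × 0.55 × 0.05 = 0.0008490625
Highest score → play.

play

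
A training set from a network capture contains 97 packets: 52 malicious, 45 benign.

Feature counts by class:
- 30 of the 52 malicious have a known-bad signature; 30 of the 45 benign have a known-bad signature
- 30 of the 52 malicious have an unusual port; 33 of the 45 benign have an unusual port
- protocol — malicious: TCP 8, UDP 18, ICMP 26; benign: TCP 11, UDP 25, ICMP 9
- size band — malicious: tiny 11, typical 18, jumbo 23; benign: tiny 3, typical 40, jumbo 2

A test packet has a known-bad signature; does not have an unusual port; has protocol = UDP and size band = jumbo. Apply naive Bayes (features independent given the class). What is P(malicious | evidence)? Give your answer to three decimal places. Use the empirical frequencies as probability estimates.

malicious: (52/97) × (30/52) × (22/52) × (18/52) × (23/52) ≈ 0.0200338
benign: (45/97) × (30/45) × (12/45) × (25/45) × (2/45) ≈ 0.0020364
P(malicious | x) = 0.0200338 / 0.0220702 ≈ 0.908

0.908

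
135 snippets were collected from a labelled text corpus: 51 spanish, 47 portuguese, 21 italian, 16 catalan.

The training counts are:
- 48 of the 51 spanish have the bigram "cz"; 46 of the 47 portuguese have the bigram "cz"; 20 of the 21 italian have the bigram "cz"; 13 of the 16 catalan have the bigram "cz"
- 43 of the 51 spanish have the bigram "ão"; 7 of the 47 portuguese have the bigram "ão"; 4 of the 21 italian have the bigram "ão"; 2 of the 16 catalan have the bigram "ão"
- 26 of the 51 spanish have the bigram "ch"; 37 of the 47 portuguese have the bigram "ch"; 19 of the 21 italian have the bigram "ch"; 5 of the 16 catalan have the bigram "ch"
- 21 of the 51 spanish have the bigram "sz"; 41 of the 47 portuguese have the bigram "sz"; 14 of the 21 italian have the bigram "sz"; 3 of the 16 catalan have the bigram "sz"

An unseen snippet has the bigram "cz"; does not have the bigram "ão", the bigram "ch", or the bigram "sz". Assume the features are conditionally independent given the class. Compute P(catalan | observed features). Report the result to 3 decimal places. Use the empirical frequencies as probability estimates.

0.629

spanish: (51/135) × (48/51) × (8/51) × (25/51) × (30/51) ≈ 0.0160823
portuguese: (47/135) × (46/47) × (40/47) × (10/47) × (6/47) ≈ 0.00787665
italian: (21/135) × (20/21) × (17/21) × (2/21) × (7/21) ≈ 0.00380728
catalan: (16/135) × (13/16) × (14/16) × (11/16) × (13/16) ≈ 0.0470667
P(catalan | x) = 0.0470667 / 0.07483293 ≈ 0.629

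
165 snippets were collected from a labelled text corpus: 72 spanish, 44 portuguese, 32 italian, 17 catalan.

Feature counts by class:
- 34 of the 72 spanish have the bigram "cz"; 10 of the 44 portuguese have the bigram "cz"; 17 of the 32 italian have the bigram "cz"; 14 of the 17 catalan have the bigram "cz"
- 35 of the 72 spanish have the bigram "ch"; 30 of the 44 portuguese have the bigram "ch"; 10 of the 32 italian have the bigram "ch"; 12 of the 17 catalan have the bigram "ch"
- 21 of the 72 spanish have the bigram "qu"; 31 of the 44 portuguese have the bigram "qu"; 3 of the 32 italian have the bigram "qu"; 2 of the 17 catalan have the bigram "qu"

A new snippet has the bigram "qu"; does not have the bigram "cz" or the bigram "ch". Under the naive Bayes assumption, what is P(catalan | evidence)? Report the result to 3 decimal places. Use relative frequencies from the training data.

0.007

spanish: (72/165) × (38/72) × (37/72) × (21/72) ≈ 0.0345188
portuguese: (44/165) × (34/44) × (14/44) × (31/44) ≈ 0.0461933
italian: (32/165) × (15/32) × (22/32) × (3/32) = 0.005859375
catalan: (17/165) × (3/17) × (5/17) × (2/17) ≈ 0.000629129
P(catalan | x) = 0.000629129 / 0.087200604 ≈ 0.007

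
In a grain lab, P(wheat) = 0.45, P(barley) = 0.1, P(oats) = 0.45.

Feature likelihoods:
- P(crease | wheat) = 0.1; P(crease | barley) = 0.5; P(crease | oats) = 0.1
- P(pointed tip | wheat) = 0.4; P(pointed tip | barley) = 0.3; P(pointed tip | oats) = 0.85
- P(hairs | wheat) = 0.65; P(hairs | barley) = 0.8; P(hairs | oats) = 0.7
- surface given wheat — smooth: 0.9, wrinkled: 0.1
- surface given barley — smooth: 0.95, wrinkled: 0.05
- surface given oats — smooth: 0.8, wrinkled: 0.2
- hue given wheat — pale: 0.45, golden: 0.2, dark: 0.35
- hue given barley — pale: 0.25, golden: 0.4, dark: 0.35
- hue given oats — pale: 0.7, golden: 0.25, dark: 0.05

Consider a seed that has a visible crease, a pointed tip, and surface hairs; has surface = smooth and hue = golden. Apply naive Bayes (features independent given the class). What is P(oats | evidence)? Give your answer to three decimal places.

0.445

wheat: 0.45 × 0.1 × 0.4 × 0.65 × 0.9 × 0.2 = 0.002106
barley: 0.1 × 0.5 × 0.3 × 0.8 × 0.95 × 0.4 = 0.00456
oats: 0.45 × 0.1 × 0.85 × 0.7 × 0.8 × 0.25 = 0.005355
P(oats | x) = 0.005355 / 0.012021 ≈ 0.445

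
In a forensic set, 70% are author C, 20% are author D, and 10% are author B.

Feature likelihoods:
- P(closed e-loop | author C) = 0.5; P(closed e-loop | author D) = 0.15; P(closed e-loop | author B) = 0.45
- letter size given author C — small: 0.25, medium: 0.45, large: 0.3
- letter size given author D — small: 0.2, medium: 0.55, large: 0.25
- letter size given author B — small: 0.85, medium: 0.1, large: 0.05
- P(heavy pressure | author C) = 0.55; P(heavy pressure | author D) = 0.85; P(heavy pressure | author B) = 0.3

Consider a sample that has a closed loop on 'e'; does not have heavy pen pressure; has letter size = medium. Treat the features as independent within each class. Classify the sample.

author C: 0.7 × 0.5 × 0.45 × (1−0.55) = 0.070875
author D: 0.2 × 0.15 × 0.55 × (1−0.85) = 0.002475
author B: 0.1 × 0.45 × 0.1 × (1−0.3) = 0.00315
Highest score → author C.

author C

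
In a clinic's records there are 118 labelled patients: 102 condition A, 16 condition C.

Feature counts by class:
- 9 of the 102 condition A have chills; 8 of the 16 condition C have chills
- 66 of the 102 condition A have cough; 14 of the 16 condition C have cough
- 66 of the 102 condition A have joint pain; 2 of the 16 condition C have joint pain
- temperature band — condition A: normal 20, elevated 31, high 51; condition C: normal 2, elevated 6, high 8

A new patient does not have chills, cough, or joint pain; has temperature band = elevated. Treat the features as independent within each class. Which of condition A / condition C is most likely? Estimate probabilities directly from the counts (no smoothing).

condition A: (102/118) × (93/102) × (36/102) × (36/102) × (31/102) ≈ 0.0298378
condition C: (16/118) × (8/16) × (2/16) × (14/16) × (6/16) ≈ 0.00278072
Highest score → condition A.

condition A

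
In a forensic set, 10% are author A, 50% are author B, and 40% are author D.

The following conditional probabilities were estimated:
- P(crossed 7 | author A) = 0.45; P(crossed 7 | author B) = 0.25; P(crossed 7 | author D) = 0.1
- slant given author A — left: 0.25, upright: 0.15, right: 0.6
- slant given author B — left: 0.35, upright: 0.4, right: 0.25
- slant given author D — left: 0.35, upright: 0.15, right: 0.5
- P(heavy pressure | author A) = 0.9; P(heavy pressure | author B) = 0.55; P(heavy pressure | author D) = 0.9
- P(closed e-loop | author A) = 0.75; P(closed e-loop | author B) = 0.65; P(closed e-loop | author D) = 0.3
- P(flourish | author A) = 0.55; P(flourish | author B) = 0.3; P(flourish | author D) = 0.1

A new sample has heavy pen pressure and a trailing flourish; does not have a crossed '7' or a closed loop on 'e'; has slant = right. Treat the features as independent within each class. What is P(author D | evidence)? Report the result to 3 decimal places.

0.544

author A: 0.1 × (1−0.45) × 0.6 × 0.9 × (1−0.75) × 0.55 = 0.00408375
author B: 0.5 × (1−0.25) × 0.25 × 0.55 × (1−0.65) × 0.3 = 0.0054140625
author D: 0.4 × (1−0.1) × 0.5 × 0.9 × (1−0.3) × 0.1 = 0.01134
P(author D | x) = 0.01134 / 0.0208378125 ≈ 0.544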